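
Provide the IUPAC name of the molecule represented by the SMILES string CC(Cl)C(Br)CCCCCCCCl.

8-bromo-1,9-dichlorodecane

The parent chain contains 10 carbons (decane).
Choose the numbering such that the substituent locant set {1,8,9} is lower than {2,3,10} at the first point of difference.
That gives a bromo group at C-8; chloro groups at C-1 and C-9.
Prefixes are listed alphabetically: bromo, chloro.
Putting it together: 8-bromo-1,9-dichlorodecane.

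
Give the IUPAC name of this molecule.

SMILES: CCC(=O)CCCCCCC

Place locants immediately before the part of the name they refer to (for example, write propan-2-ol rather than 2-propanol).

Counting along the main chain through the carbonyl gives 10 carbons: the parent is decane.
A ketone (C=O on an internal carbon) is the principal characteristic group, giving the suffix -one.
Number the chain so that numbering from this end puts the carbonyl group at C-3 rather than C-8.
This places the carbonyl at C-3.
Assembling the pieces gives decan-3-one.

decan-3-one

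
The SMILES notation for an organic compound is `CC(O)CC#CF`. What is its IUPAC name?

Counting along the main chain through the –OH group and the multiple bond gives 5 carbons: the parent is pentane.
An alcohol (–OH) is the principal characteristic group, giving the suffix -ol.
The chain contains a C≡C triple bond, so the unsaturation ending is -yne.
The numbering direction is chosen so that numbering from this end puts the hydroxyl group at C-2 rather than C-4.
With this numbering: the hydroxyl at C-2; the triple bond between C-4 and C-5; a fluoro group at C-5.
The name is 5-fluoropent-4-yn-2-ol.

5-fluoropent-4-yn-2-ol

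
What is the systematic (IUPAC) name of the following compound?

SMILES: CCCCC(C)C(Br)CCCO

The longest carbon chain that includes the –OH group has 9 carbons, so the parent hydride is nonane.
An alcohol (–OH) is the principal characteristic group, giving the suffix -ol.
Number the chain so that numbering from this end puts the hydroxyl group at C-1 rather than C-9.
This places the hydroxyl at C-1; a bromo group at C-4; a methyl group at C-5.
Prefixes are listed alphabetically: bromo, methyl.
Assembling the pieces gives 4-bromo-5-methylnonan-1-ol.

4-bromo-5-methylnonan-1-ol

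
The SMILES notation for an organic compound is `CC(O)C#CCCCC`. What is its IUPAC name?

Counting along the main chain through the –OH group and the multiple bond gives 8 carbons: the parent is octane.
An alcohol (–OH) is the principal characteristic group, giving the suffix -ol.
There is one C≡C triple bond, indicated by the ending -yne.
The numbering direction is chosen so that numbering from this end puts the hydroxyl group at C-2 rather than C-7.
With this numbering: the hydroxyl at C-2; the triple bond between C-3 and C-4.
The name is oct-3-yn-2-ol.

oct-3-yn-2-ol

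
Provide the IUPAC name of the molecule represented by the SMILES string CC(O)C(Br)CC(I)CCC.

3-bromo-5-iodooctan-2-ol

Counting along the main chain through the –OH group gives 8 carbons: the parent is octane.
An alcohol (–OH) is the principal characteristic group, giving the suffix -ol.
Number the chain so that numbering from this end puts the hydroxyl group at C-2 rather than C-7.
With this numbering: the hydroxyl at C-2; a bromo group at C-3; an iodo group at C-5.
The substituents are ordered alphabetically, ignoring any di-/tri- multipliers.
The name is 3-bromo-5-iodooctan-2-ol.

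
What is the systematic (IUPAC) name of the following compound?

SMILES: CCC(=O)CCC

hexan-3-one

The longest chain bearing the carbonyl is 6 carbons long (hexane).
The highest-priority functional group is a ketone (C=O on an internal carbon), so the name ends in -one.
The numbering direction is chosen so that numbering from this end puts the carbonyl group at C-3 rather than C-4.
That gives the carbonyl at C-3.
Assembling the pieces gives hexan-3-one.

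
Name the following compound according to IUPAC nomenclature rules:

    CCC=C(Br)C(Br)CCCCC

4,5-dibromodec-3-ene

The longest carbon chain that includes the multiple bond has 10 carbons, so the parent hydride is decane.
The chain contains a C=C double bond, so the unsaturation ending is -ene.
Number the chain so that numbering from this end puts the double bond at C-3 rather than C-7.
That gives the double bond between C-3 and C-4; bromo groups at C-4 and C-5.
Putting it together: 4,5-dibromodec-3-ene.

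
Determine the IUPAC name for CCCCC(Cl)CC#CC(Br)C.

2-bromo-6-chlorodec-3-yne

The longest carbon chain that includes the multiple bond has 10 carbons, so the parent hydride is decane.
There is one C≡C triple bond, indicated by the ending -yne.
Number the chain so that numbering from this end puts the triple bond at C-3 rather than C-7.
With this numbering: the triple bond between C-3 and C-4; a bromo group at C-2; a chloro group at C-6.
The substituents are ordered alphabetically, ignoring any di-/tri- multipliers.
The name is 2-bromo-6-chlorodec-3-yne.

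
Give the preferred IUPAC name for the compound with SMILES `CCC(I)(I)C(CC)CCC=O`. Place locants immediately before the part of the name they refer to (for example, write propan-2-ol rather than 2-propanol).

4-ethyl-5,5-diiodoheptanal

The longest chain bearing the –CHO group is 7 carbons long (heptane).
The highest-priority functional group is an aldehyde (terminal –CHO), so the name ends in -al.
The numbering direction is chosen so that the aldehyde carbon is C-1 by definition.
That gives an ethyl group at C-4; two iodo groups at C-5.
Prefixes are listed alphabetically: ethyl, iodo.
Putting it together: 4-ethyl-5,5-diiodoheptanal.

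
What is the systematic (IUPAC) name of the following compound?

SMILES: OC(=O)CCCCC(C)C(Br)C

7-bromo-6-methyloctanoic acid

The longest carbon chain that includes the –COOH group has 8 carbons, so the parent hydride is octane.
The principal characteristic group is a carboxylic acid (terminal –COOH), named with the suffix -oic acid.
Number the chain so that the carboxylic acid carbon is C-1 by definition.
With this numbering: a bromo group at C-7; a methyl group at C-6.
Substituent prefixes are cited in alphabetical order (multiplying prefixes like di-/tri- are ignored for ordering).
The name is 7-bromo-6-methyloctanoic acid.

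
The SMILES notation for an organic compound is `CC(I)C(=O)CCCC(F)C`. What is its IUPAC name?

7-fluoro-2-iodooctan-3-one

The longest carbon chain that includes the carbonyl has 8 carbons, so the parent hydride is octane.
The highest-priority functional group is a ketone (C=O on an internal carbon), so the name ends in -one.
Choose the numbering such that numbering from this end puts the carbonyl group at C-3 rather than C-6.
That gives the carbonyl at C-3; a fluoro group at C-7; an iodo group at C-2.
The substituents are ordered alphabetically, ignoring any di-/tri- multipliers.
The name is 7-fluoro-2-iodooctan-3-one.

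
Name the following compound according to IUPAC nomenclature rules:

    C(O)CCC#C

The longest carbon chain that includes the –OH group and the multiple bond has 5 carbons, so the parent hydride is pentane.
The highest-priority functional group is an alcohol (–OH), so the name ends in -ol.
A C≡C triple bond in the chain gives the infix -yne-.
Choose the numbering such that numbering from this end puts the hydroxyl group at C-1 rather than C-5.
That gives the hydroxyl at C-1; the triple bond between C-4 and C-5.
Assembling the pieces gives pent-4-yn-1-ol.

pent-4-yn-1-ol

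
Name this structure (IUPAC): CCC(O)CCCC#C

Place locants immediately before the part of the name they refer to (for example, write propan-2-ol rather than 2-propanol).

The longest carbon chain that includes the –OH group and the multiple bond has 8 carbons, so the parent hydride is octane.
An alcohol (–OH) is the principal characteristic group, giving the suffix -ol.
There is one C≡C triple bond, indicated by the ending -yne.
The numbering direction is chosen so that numbering from this end puts the hydroxyl group at C-3 rather than C-6.
This places the hydroxyl at C-3; the triple bond between C-7 and C-8.
The name is oct-7-yn-3-ol.

oct-7-yn-3-ol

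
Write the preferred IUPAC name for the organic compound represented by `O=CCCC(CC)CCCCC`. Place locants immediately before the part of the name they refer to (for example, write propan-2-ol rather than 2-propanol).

4-ethylnonanal

The longest carbon chain that includes the –CHO group has 9 carbons, so the parent hydride is nonane.
An aldehyde (terminal –CHO) is the principal characteristic group, giving the suffix -al.
The numbering direction is chosen so that the aldehyde carbon is C-1 by definition.
This places an ethyl group at C-4.
Assembling the pieces gives 4-ethylnonanal.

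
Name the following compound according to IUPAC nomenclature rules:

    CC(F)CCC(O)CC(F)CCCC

2,7-difluoroundecan-5-ol

The longest chain bearing the –OH group is 11 carbons long (undecane).
The highest-priority functional group is an alcohol (–OH), so the name ends in -ol.
Choose the numbering such that numbering from this end puts the hydroxyl group at C-5 rather than C-7.
With this numbering: the hydroxyl at C-5; fluoro groups at C-2 and C-7.
Putting it together: 2,7-difluoroundecan-5-ol.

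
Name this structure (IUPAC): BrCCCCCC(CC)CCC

1-bromo-6-ethylnonane

The parent chain contains 9 carbons (nonane).
Choose the numbering such that the substituent locant set {1,6} is lower than {4,9} at the first point of difference.
That gives a bromo group at C-1; an ethyl group at C-6.
Substituent prefixes are cited in alphabetical order (multiplying prefixes like di-/tri- are ignored for ordering).
Assembling the pieces gives 1-bromo-6-ethylnonane.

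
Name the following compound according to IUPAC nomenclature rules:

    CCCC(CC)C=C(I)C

4-ethyl-2-iodohept-2-ene

Counting along the main chain through the multiple bond gives 7 carbons: the parent is heptane.
A C=C double bond in the chain gives the infix -ene-.
Choose the numbering such that numbering from this end puts the double bond at C-2 rather than C-5.
This places the double bond between C-2 and C-3; an ethyl group at C-4; an iodo group at C-2.
Substituent prefixes are cited in alphabetical order (multiplying prefixes like di-/tri- are ignored for ordering).
The name is 4-ethyl-2-iodohept-2-ene.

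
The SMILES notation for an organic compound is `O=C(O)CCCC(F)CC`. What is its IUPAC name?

The longest chain bearing the –COOH group is 7 carbons long (heptane).
The principal characteristic group is a carboxylic acid (terminal –COOH), named with the suffix -oic acid.
Choose the numbering such that the carboxylic acid carbon is C-1 by definition.
That gives a fluoro group at C-5.
Assembling the pieces gives 5-fluoroheptanoic acid.

5-fluoroheptanoic acid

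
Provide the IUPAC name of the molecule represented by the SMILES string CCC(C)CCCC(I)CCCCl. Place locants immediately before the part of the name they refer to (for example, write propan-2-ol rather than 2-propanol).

1-chloro-4-iodo-8-methyldecane

The longest carbon chain is 10 atoms: the parent is decane.
The numbering direction is chosen so that the substituent locant set {1,4,8} is lower than {3,7,10} at the first point of difference.
With this numbering: a chloro group at C-1; an iodo group at C-4; a methyl group at C-8.
Substituent prefixes are cited in alphabetical order (multiplying prefixes like di-/tri- are ignored for ordering).
The name is 1-chloro-4-iodo-8-methyldecane.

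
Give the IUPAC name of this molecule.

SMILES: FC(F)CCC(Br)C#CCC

The longest chain bearing the multiple bond is 8 carbons long (octane).
There is one C≡C triple bond, indicated by the ending -yne.
Choose the numbering such that numbering from this end puts the triple bond at C-3 rather than C-5.
With this numbering: the triple bond between C-3 and C-4; a bromo group at C-5; two fluoro groups at C-8.
The substituents are ordered alphabetically, ignoring any di-/tri- multipliers.
Assembling the pieces gives 5-bromo-8,8-difluorooct-3-yne.

5-bromo-8,8-difluorooct-3-yne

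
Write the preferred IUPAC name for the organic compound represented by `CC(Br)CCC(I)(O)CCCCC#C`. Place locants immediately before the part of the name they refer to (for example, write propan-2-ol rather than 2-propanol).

The longest chain bearing the –OH group and the multiple bond is 11 carbons long (undecane).
The highest-priority functional group is an alcohol (–OH), so the name ends in -ol.
There is one C≡C triple bond, indicated by the ending -yne.
The numbering direction is chosen so that numbering from this end puts the hydroxyl group at C-5 rather than C-7.
This places the hydroxyl at C-5; the triple bond between C-10 and C-11; a bromo group at C-2; an iodo group at C-5.
The substituents are ordered alphabetically, ignoring any di-/tri- multipliers.
Putting it together: 2-bromo-5-iodoundec-10-yn-5-ol.

2-bromo-5-iodoundec-10-yn-5-ol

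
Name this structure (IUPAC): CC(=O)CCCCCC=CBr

The longest chain bearing the carbonyl and the multiple bond is 9 carbons long (nonane).
The highest-priority functional group is a ketone (C=O on an internal carbon), so the name ends in -one.
The chain contains a C=C double bond, so the unsaturation ending is -ene.
The numbering direction is chosen so that numbering from this end puts the carbonyl group at C-2 rather than C-8.
This places the carbonyl at C-2; the double bond between C-8 and C-9; a bromo group at C-9.
The name is 9-bromonon-8-en-2-one.

9-bromonon-8-en-2-one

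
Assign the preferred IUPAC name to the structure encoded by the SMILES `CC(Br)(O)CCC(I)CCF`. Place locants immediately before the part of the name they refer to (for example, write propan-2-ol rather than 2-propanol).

2-bromo-7-fluoro-5-iodoheptan-2-ol

The longest chain bearing the –OH group is 7 carbons long (heptane).
An alcohol (–OH) is the principal characteristic group, giving the suffix -ol.
The numbering direction is chosen so that numbering from this end puts the hydroxyl group at C-2 rather than C-6.
With this numbering: the hydroxyl at C-2; a bromo group at C-2; a fluoro group at C-7; an iodo group at C-5.
Substituent prefixes are cited in alphabetical order (multiplying prefixes like di-/tri- are ignored for ordering).
Assembling the pieces gives 2-bromo-7-fluoro-5-iodoheptan-2-ol.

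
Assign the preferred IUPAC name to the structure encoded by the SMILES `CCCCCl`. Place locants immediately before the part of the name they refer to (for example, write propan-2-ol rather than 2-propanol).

1-chlorobutane

The longest continuous carbon chain has 4 atoms, so the parent hydride is butane.
The numbering direction is chosen so that the substituent locant set {1} is lower than {4} at the first point of difference.
This places a chloro group at C-1.
The name is 1-chlorobutane.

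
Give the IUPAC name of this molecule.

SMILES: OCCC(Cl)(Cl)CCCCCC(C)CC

3,3-dichloro-9-methylundecan-1-ol

The longest chain bearing the –OH group is 11 carbons long (undecane).
An alcohol (–OH) is the principal characteristic group, giving the suffix -ol.
Choose the numbering such that numbering from this end puts the hydroxyl group at C-1 rather than C-11.
This places the hydroxyl at C-1; two chloro groups at C-3; a methyl group at C-9.
The substituents are ordered alphabetically, ignoring any di-/tri- multipliers.
Putting it together: 3,3-dichloro-9-methylundecan-1-ol.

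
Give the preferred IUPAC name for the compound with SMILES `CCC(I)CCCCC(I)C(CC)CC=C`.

The longest carbon chain that includes the multiple bond has 12 carbons, so the parent hydride is dodecane.
There is one C=C double bond, indicated by the ending -ene.
Number the chain so that numbering from this end puts the double bond at C-1 rather than C-11.
This places the double bond between C-1 and C-2; an ethyl group at C-4; iodo groups at C-5 and C-10.
Prefixes are listed alphabetically: ethyl, iodo.
Assembling the pieces gives 4-ethyl-5,10-diiodododec-1-ene.

4-ethyl-5,10-diiodododec-1-ene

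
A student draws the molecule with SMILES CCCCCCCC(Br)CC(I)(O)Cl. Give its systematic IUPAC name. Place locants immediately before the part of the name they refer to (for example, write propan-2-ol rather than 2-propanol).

Counting along the main chain through the –OH group gives 10 carbons: the parent is decane.
An alcohol (–OH) is the principal characteristic group, giving the suffix -ol.
Choose the numbering such that numbering from this end puts the hydroxyl group at C-1 rather than C-10.
This places the hydroxyl at C-1; a bromo group at C-3; a chloro group at C-1; an iodo group at C-1.
The substituents are ordered alphabetically, ignoring any di-/tri- multipliers.
Putting it together: 3-bromo-1-chloro-1-iododecan-1-ol.

3-bromo-1-chloro-1-iododecan-1-ol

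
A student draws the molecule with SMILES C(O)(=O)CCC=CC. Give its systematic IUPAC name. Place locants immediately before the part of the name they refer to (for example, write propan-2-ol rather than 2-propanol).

The longest carbon chain that includes the –COOH group and the multiple bond has 6 carbons, so the parent hydride is hexane.
The highest-priority functional group is a carboxylic acid (terminal –COOH), so the name ends in -oic acid.
The chain contains a C=C double bond, so the unsaturation ending is -ene.
The numbering direction is chosen so that the carboxylic acid carbon is C-1 by definition.
This places the double bond between C-4 and C-5.
Assembling the pieces gives hex-4-enoic acid.

hex-4-enoic acid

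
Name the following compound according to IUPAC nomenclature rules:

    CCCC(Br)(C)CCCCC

4-bromo-4-methylnonane

The parent chain contains 9 carbons (nonane).
The numbering direction is chosen so that the substituent locant set {4,4} is lower than {6,6} at the first point of difference.
This places a bromo group at C-4; a methyl group at C-4.
Substituent prefixes are cited in alphabetical order (multiplying prefixes like di-/tri- are ignored for ordering).
The name is 4-bromo-4-methylnonane.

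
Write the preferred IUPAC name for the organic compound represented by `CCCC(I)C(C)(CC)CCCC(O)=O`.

The longest carbon chain that includes the –COOH group has 9 carbons, so the parent hydride is nonane.
The highest-priority functional group is a carboxylic acid (terminal –COOH), so the name ends in -oic acid.
The numbering direction is chosen so that the carboxylic acid carbon is C-1 by definition.
This places an ethyl group at C-5; an iodo group at C-6; a methyl group at C-5.
The substituents are ordered alphabetically, ignoring any di-/tri- multipliers.
Assembling the pieces gives 5-ethyl-6-iodo-5-methylnonanoic acid.

5-ethyl-6-iodo-5-methylnonanoic acid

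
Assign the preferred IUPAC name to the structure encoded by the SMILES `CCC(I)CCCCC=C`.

7-iodonon-1-ene

The longest chain bearing the multiple bond is 9 carbons long (nonane).
There is one C=C double bond, indicated by the ending -ene.
The numbering direction is chosen so that numbering from this end puts the double bond at C-1 rather than C-8.
This places the double bond between C-1 and C-2; an iodo group at C-7.
Assembling the pieces gives 7-iodonon-1-ene.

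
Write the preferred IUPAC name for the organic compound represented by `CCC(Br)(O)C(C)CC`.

3-bromo-4-methylhexan-3-ol

The longest carbon chain that includes the –OH group has 6 carbons, so the parent hydride is hexane.
An alcohol (–OH) is the principal characteristic group, giving the suffix -ol.
Choose the numbering such that numbering from this end puts the hydroxyl group at C-3 rather than C-4.
That gives the hydroxyl at C-3; a bromo group at C-3; a methyl group at C-4.
The substituents are ordered alphabetically, ignoring any di-/tri- multipliers.
The name is 3-bromo-4-methylhexan-3-ol.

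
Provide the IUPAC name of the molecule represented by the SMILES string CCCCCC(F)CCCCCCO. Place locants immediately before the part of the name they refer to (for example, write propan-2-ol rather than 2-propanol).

The longest carbon chain that includes the –OH group has 12 carbons, so the parent hydride is dodecane.
An alcohol (–OH) is the principal characteristic group, giving the suffix -ol.
Choose the numbering such that numbering from this end puts the hydroxyl group at C-1 rather than C-12.
With this numbering: the hydroxyl at C-1; a fluoro group at C-7.
Putting it together: 7-fluorododecan-1-ol.

7-fluorododecan-1-ol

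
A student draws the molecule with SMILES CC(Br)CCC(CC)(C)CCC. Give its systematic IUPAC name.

2-bromo-5-ethyl-5-methyloctane

The parent chain contains 8 carbons (octane).
Choose the numbering such that the substituent locant set {2,5,5} is lower than {4,4,7} at the first point of difference.
That gives a bromo group at C-2; an ethyl group at C-5; a methyl group at C-5.
Prefixes are listed alphabetically: bromo, ethyl, methyl.
Assembling the pieces gives 2-bromo-5-ethyl-5-methyloctane.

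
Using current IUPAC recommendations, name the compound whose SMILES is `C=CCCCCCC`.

Counting along the main chain through the multiple bond gives 8 carbons: the parent is octane.
A C=C double bond in the chain gives the infix -ene-.
Number the chain so that numbering from this end puts the double bond at C-1 rather than C-7.
With this numbering: the double bond between C-1 and C-2.
Assembling the pieces gives oct-1-ene.

oct-1-ene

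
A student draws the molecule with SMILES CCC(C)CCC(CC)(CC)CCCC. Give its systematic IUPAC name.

6,6-diethyl-3-methyldecane

The longest carbon chain is 10 atoms: the parent is decane.
The numbering direction is chosen so that the substituent locant set {3,6,6} is lower than {5,5,8} at the first point of difference.
This places two ethyl groups at C-6; a methyl group at C-3.
The substituents are ordered alphabetically, ignoring any di-/tri- multipliers.
Putting it together: 6,6-diethyl-3-methyldecane.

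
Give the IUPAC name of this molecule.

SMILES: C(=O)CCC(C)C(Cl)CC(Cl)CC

The longest carbon chain that includes the –CHO group has 9 carbons, so the parent hydride is nonane.
The highest-priority functional group is an aldehyde (terminal –CHO), so the name ends in -al.
Choose the numbering such that the aldehyde carbon is C-1 by definition.
With this numbering: chloro groups at C-5 and C-7; a methyl group at C-4.
The substituents are ordered alphabetically, ignoring any di-/tri- multipliers.
Assembling the pieces gives 5,7-dichloro-4-methylnonanal.

5,7-dichloro-4-methylnonanal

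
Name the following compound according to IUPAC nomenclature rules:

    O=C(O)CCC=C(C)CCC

5-methyloct-4-enoic acid

The longest carbon chain that includes the –COOH group and the multiple bond has 8 carbons, so the parent hydride is octane.
The highest-priority functional group is a carboxylic acid (terminal –COOH), so the name ends in -oic acid.
There is one C=C double bond, indicated by the ending -ene.
Choose the numbering such that the carboxylic acid carbon is C-1 by definition.
With this numbering: the double bond between C-4 and C-5; a methyl group at C-5.
The name is 5-methyloct-4-enoic acid.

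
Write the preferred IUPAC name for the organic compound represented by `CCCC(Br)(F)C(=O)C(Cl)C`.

The longest carbon chain that includes the carbonyl has 7 carbons, so the parent hydride is heptane.
A ketone (C=O on an internal carbon) is the principal characteristic group, giving the suffix -one.
The numbering direction is chosen so that numbering from this end puts the carbonyl group at C-3 rather than C-5.
This places the carbonyl at C-3; a bromo group at C-4; a chloro group at C-2; a fluoro group at C-4.
Prefixes are listed alphabetically: bromo, chloro, fluoro.
Assembling the pieces gives 4-bromo-2-chloro-4-fluoroheptan-3-one.

4-bromo-2-chloro-4-fluoroheptan-3-one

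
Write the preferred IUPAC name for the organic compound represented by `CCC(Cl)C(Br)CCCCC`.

The longest carbon chain is 9 atoms: the parent is nonane.
The numbering direction is chosen so that the substituent locant set {3,4} is lower than {6,7} at the first point of difference.
This places a bromo group at C-4; a chloro group at C-3.
Substituent prefixes are cited in alphabetical order (multiplying prefixes like di-/tri- are ignored for ordering).
Assembling the pieces gives 4-bromo-3-chlorononane.

4-bromo-3-chlorononane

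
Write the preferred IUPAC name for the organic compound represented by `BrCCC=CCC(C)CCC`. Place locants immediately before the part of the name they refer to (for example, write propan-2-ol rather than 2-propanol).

The longest chain bearing the multiple bond is 9 carbons long (nonane).
There is one C=C double bond, indicated by the ending -ene.
The numbering direction is chosen so that numbering from this end puts the double bond at C-3 rather than C-6.
With this numbering: the double bond between C-3 and C-4; a bromo group at C-1; a methyl group at C-6.
Substituent prefixes are cited in alphabetical order (multiplying prefixes like di-/tri- are ignored for ordering).
Assembling the pieces gives 1-bromo-6-methylnon-3-ene.

1-bromo-6-methylnon-3-ene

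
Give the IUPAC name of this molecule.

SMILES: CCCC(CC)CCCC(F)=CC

7-ethyl-3-fluorodec-2-ene

The longest carbon chain that includes the multiple bond has 10 carbons, so the parent hydride is decane.
The chain contains a C=C double bond, so the unsaturation ending is -ene.
The numbering direction is chosen so that numbering from this end puts the double bond at C-2 rather than C-8.
That gives the double bond between C-2 and C-3; an ethyl group at C-7; a fluoro group at C-3.
The substituents are ordered alphabetically, ignoring any di-/tri- multipliers.
Putting it together: 7-ethyl-3-fluorodec-2-ene.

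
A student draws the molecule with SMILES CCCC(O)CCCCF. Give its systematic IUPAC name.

The longest carbon chain that includes the –OH group has 8 carbons, so the parent hydride is octane.
An alcohol (–OH) is the principal characteristic group, giving the suffix -ol.
The numbering direction is chosen so that numbering from this end puts the hydroxyl group at C-4 rather than C-5.
This places the hydroxyl at C-4; a fluoro group at C-8.
Assembling the pieces gives 8-fluorooctan-4-ol.

8-fluorooctan-4-ol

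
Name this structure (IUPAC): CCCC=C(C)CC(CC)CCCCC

7-ethyl-5-methyldodec-4-ene

The longest chain bearing the multiple bond is 12 carbons long (dodecane).
A C=C double bond in the chain gives the infix -ene-.
Number the chain so that numbering from this end puts the double bond at C-4 rather than C-8.
That gives the double bond between C-4 and C-5; an ethyl group at C-7; a methyl group at C-5.
Substituent prefixes are cited in alphabetical order (multiplying prefixes like di-/tri- are ignored for ordering).
The name is 7-ethyl-5-methyldodec-4-ene.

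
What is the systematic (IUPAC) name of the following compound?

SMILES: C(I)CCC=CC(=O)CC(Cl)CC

Counting along the main chain through the carbonyl and the multiple bond gives 10 carbons: the parent is decane.
A ketone (C=O on an internal carbon) is the principal characteristic group, giving the suffix -one.
A C=C double bond in the chain gives the infix -ene-.
Choose the numbering such that numbering from this end puts the carbonyl group at C-5 rather than C-6.
That gives the carbonyl at C-5; the double bond between C-6 and C-7; a chloro group at C-3; an iodo group at C-10.
The substituents are ordered alphabetically, ignoring any di-/tri- multipliers.
The name is 3-chloro-10-iododec-6-en-5-one.

3-chloro-10-iododec-6-en-5-one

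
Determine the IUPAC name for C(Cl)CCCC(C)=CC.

The longest chain bearing the multiple bond is 7 carbons long (heptane).
There is one C=C double bond, indicated by the ending -ene.
Choose the numbering such that numbering from this end puts the double bond at C-2 rather than C-5.
This places the double bond between C-2 and C-3; a chloro group at C-7; a methyl group at C-3.
The substituents are ordered alphabetically, ignoring any di-/tri- multipliers.
Putting it together: 7-chloro-3-methylhept-2-ene.

7-chloro-3-methylhept-2-ene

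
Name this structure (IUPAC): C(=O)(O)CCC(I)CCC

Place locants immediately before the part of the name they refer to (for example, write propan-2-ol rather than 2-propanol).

4-iodoheptanoic acid

The longest chain bearing the –COOH group is 7 carbons long (heptane).
The highest-priority functional group is a carboxylic acid (terminal –COOH), so the name ends in -oic acid.
The numbering direction is chosen so that the carboxylic acid carbon is C-1 by definition.
That gives an iodo group at C-4.
Putting it together: 4-iodoheptanoic acid.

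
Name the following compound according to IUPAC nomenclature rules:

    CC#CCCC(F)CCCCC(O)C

Counting along the main chain through the –OH group and the multiple bond gives 12 carbons: the parent is dodecane.
The highest-priority functional group is an alcohol (–OH), so the name ends in -ol.
There is one C≡C triple bond, indicated by the ending -yne.
Choose the numbering such that numbering from this end puts the hydroxyl group at C-2 rather than C-11.
That gives the hydroxyl at C-2; the triple bond between C-10 and C-11; a fluoro group at C-7.
The name is 7-fluorododec-10-yn-2-ol.

7-fluorododec-10-yn-2-ol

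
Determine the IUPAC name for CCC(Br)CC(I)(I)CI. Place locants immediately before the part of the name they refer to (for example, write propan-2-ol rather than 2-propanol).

The longest carbon chain is 6 atoms: the parent is hexane.
Number the chain so that the substituent locant set {1,2,2,4} is lower than {3,5,5,6} at the first point of difference.
That gives a bromo group at C-4; iodo groups at C-1 and C-2 (×2).
Prefixes are listed alphabetically: bromo, iodo.
Assembling the pieces gives 4-bromo-1,2,2-triiodohexane.

4-bromo-1,2,2-triiodohexane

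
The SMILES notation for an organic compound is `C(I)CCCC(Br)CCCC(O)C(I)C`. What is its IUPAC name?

The longest chain bearing the –OH group is 11 carbons long (undecane).
An alcohol (–OH) is the principal characteristic group, giving the suffix -ol.
The numbering direction is chosen so that numbering from this end puts the hydroxyl group at C-3 rather than C-9.
This places the hydroxyl at C-3; a bromo group at C-7; iodo groups at C-2 and C-11.
The substituents are ordered alphabetically, ignoring any di-/tri- multipliers.
The name is 7-bromo-2,11-diiodoundecan-3-ol.

7-bromo-2,11-diiodoundecan-3-ol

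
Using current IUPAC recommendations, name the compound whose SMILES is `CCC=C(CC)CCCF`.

Counting along the main chain through the multiple bond gives 7 carbons: the parent is heptane.
A C=C double bond in the chain gives the infix -ene-.
The numbering direction is chosen so that numbering from this end puts the double bond at C-3 rather than C-4.
That gives the double bond between C-3 and C-4; an ethyl group at C-4; a fluoro group at C-7.
The substituents are ordered alphabetically, ignoring any di-/tri- multipliers.
The name is 4-ethyl-7-fluorohept-3-ene.

4-ethyl-7-fluorohept-3-ene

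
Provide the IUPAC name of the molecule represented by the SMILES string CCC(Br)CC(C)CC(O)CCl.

6-bromo-1-chloro-4-methyloctan-2-ol

The longest chain bearing the –OH group is 8 carbons long (octane).
The principal characteristic group is an alcohol (–OH), named with the suffix -ol.
Number the chain so that numbering from this end puts the hydroxyl group at C-2 rather than C-7.
This places the hydroxyl at C-2; a bromo group at C-6; a chloro group at C-1; a methyl group at C-4.
Substituent prefixes are cited in alphabetical order (multiplying prefixes like di-/tri- are ignored for ordering).
Assembling the pieces gives 6-bromo-1-chloro-4-methyloctan-2-ol.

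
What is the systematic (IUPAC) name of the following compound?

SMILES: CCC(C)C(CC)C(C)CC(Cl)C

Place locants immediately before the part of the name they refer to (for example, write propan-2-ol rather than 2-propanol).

2-chloro-5-ethyl-4,6-dimethyloctane

The parent chain contains 8 carbons (octane).
Choose the numbering such that the substituent locant set {2,4,5,6} is lower than {3,4,5,7} at the first point of difference.
This places a chloro group at C-2; an ethyl group at C-5; methyl groups at C-4 and C-6.
Substituent prefixes are cited in alphabetical order (multiplying prefixes like di-/tri- are ignored for ordering).
Assembling the pieces gives 2-chloro-5-ethyl-4,6-dimethyloctane.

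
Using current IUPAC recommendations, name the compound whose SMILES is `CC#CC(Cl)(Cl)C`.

4,4-dichloropent-2-yne

The longest carbon chain that includes the multiple bond has 5 carbons, so the parent hydride is pentane.
The chain contains a C≡C triple bond, so the unsaturation ending is -yne.
Choose the numbering such that numbering from this end puts the triple bond at C-2 rather than C-3.
That gives the triple bond between C-2 and C-3; two chloro groups at C-4.
The name is 4,4-dichloropent-2-yne.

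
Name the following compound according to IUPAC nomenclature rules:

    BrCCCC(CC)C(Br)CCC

1,5-dibromo-4-ethyloctane

The longest continuous carbon chain has 8 atoms, so the parent hydride is octane.
Choose the numbering such that the substituent locant set {1,4,5} is lower than {4,5,8} at the first point of difference.
With this numbering: bromo groups at C-1 and C-5; an ethyl group at C-4.
Prefixes are listed alphabetically: bromo, ethyl.
Putting it together: 1,5-dibromo-4-ethyloctane.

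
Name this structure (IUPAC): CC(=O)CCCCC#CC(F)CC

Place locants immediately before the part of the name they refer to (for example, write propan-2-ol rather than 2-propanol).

The longest carbon chain that includes the carbonyl and the multiple bond has 11 carbons, so the parent hydride is undecane.
The highest-priority functional group is a ketone (C=O on an internal carbon), so the name ends in -one.
There is one C≡C triple bond, indicated by the ending -yne.
The numbering direction is chosen so that numbering from this end puts the carbonyl group at C-2 rather than C-10.
This places the carbonyl at C-2; the triple bond between C-7 and C-8; a fluoro group at C-9.
The name is 9-fluoroundec-7-yn-2-one.

9-fluoroundec-7-yn-2-one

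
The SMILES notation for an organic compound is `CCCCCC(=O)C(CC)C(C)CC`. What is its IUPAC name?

The longest carbon chain that includes the carbonyl has 10 carbons, so the parent hydride is decane.
The principal characteristic group is a ketone (C=O on an internal carbon), named with the suffix -one.
Number the chain so that numbering from this end puts the carbonyl group at C-5 rather than C-6.
This places the carbonyl at C-5; an ethyl group at C-4; a methyl group at C-3.
The substituents are ordered alphabetically, ignoring any di-/tri- multipliers.
The name is 4-ethyl-3-methyldecan-5-one.

4-ethyl-3-methyldecan-5-one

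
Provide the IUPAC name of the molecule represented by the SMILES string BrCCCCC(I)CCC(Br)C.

1,8-dibromo-5-iodononane

The parent chain contains 9 carbons (nonane).
The numbering direction is chosen so that the substituent locant set {1,5,8} is lower than {2,5,9} at the first point of difference.
This places bromo groups at C-1 and C-8; an iodo group at C-5.
Prefixes are listed alphabetically: bromo, iodo.
Putting it together: 1,8-dibromo-5-iodononane.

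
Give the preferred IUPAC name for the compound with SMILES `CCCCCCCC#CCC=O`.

undec-3-ynal

The longest chain bearing the –CHO group and the multiple bond is 11 carbons long (undecane).
The principal characteristic group is an aldehyde (terminal –CHO), named with the suffix -al.
The chain contains a C≡C triple bond, so the unsaturation ending is -yne.
Choose the numbering such that the aldehyde carbon is C-1 by definition.
This places the triple bond between C-3 and C-4.
The name is undec-3-ynal.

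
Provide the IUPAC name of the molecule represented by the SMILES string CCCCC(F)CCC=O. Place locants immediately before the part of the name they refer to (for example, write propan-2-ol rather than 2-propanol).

4-fluorooctanal

The longest chain bearing the –CHO group is 8 carbons long (octane).
The highest-priority functional group is an aldehyde (terminal –CHO), so the name ends in -al.
Choose the numbering such that the aldehyde carbon is C-1 by definition.
That gives a fluoro group at C-4.
The name is 4-fluorooctanal.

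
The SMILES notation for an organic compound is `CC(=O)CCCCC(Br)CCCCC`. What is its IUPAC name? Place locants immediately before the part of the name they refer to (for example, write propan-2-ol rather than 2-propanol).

7-bromododecan-2-one

The longest carbon chain that includes the carbonyl has 12 carbons, so the parent hydride is dodecane.
A ketone (C=O on an internal carbon) is the principal characteristic group, giving the suffix -one.
Choose the numbering such that numbering from this end puts the carbonyl group at C-2 rather than C-11.
With this numbering: the carbonyl at C-2; a bromo group at C-7.
The name is 7-bromododecan-2-one.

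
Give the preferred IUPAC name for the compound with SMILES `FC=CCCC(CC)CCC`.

The longest carbon chain that includes the multiple bond has 8 carbons, so the parent hydride is octane.
The chain contains a C=C double bond, so the unsaturation ending is -ene.
Choose the numbering such that numbering from this end puts the double bond at C-1 rather than C-7.
This places the double bond between C-1 and C-2; an ethyl group at C-5; a fluoro group at C-1.
Substituent prefixes are cited in alphabetical order (multiplying prefixes like di-/tri- are ignored for ordering).
Putting it together: 5-ethyl-1-fluorooct-1-ene.

5-ethyl-1-fluorooct-1-ene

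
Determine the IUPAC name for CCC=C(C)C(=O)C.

The longest carbon chain that includes the carbonyl and the multiple bond has 6 carbons, so the parent hydride is hexane.
A ketone (C=O on an internal carbon) is the principal characteristic group, giving the suffix -one.
A C=C double bond in the chain gives the infix -ene-.
Choose the numbering such that numbering from this end puts the carbonyl group at C-2 rather than C-5.
With this numbering: the carbonyl at C-2; the double bond between C-3 and C-4; a methyl group at C-3.
Assembling the pieces gives 3-methylhex-3-en-2-one.

3-methylhex-3-en-2-one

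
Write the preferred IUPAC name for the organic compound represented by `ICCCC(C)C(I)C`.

The longest carbon chain is 6 atoms: the parent is hexane.
The numbering direction is chosen so that the substituent locant set {1,4,5} is lower than {2,3,6} at the first point of difference.
This places iodo groups at C-1 and C-5; a methyl group at C-4.
The substituents are ordered alphabetically, ignoring any di-/tri- multipliers.
Putting it together: 1,5-diiodo-4-methylhexane.

1,5-diiodo-4-methylhexane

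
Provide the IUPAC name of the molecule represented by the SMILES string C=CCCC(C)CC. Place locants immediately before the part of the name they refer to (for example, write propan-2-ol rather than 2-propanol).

The longest carbon chain that includes the multiple bond has 7 carbons, so the parent hydride is heptane.
There is one C=C double bond, indicated by the ending -ene.
The numbering direction is chosen so that numbering from this end puts the double bond at C-1 rather than C-6.
That gives the double bond between C-1 and C-2; a methyl group at C-5.
Assembling the pieces gives 5-methylhept-1-ene.

5-methylhept-1-ene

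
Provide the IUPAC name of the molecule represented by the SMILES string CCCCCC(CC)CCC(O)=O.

4-ethylnonanoic acid

The longest carbon chain that includes the –COOH group has 9 carbons, so the parent hydride is nonane.
A carboxylic acid (terminal –COOH) is the principal characteristic group, giving the suffix -oic acid.
Number the chain so that the carboxylic acid carbon is C-1 by definition.
That gives an ethyl group at C-4.
Putting it together: 4-ethylnonanoic acid.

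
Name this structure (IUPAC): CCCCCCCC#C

non-1-yne

The longest chain bearing the multiple bond is 9 carbons long (nonane).
The chain contains a C≡C triple bond, so the unsaturation ending is -yne.
Choose the numbering such that numbering from this end puts the triple bond at C-1 rather than C-8.
That gives the triple bond between C-1 and C-2.
The name is non-1-yne.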